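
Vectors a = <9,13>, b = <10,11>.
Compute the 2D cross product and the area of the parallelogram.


cross = 9*11 - 13*10 = 99 - 130 = -31
Parallelogram area = |-31| = 31

cross = -31, parallelogram area = 31


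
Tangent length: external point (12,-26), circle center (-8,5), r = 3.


d = sqrt((12+ 8)^2 + (-26-5)^2) = sqrt(400+961) = 36.8917
L = sqrt(1361.0000 - 9) = sqrt(1352.0000) = 36.7696

36.7696


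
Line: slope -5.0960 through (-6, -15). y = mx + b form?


y + 15 = -5.0960(x + 6)
y = -5.0960x - 15 + 5.0960*(-6)
y = -5.0960x - 45.5760

y = -5.0960x - 45.5760


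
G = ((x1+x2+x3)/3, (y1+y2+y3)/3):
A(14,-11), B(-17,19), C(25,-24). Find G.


Gx = (14- 17+25)/3 = 22/3 = 7.3333
Gy = (-11+19- 24)/3 = -16/3 = -5.3333

G = (7.3333, -5.3333)


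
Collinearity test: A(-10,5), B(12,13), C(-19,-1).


-10*(13+ 1) + 12*(-1-5) - 19*(5-13)
= -140 - 72 + 152 = -60

No, not collinear (determinant = -60)


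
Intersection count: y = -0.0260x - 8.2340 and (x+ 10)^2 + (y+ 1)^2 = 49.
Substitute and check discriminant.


Substitute y = -0.0260x - 8.2340: (x+ 10)^2 + (-0.0260x- 8.2340+ 1)^2 = 49
Expand to Ax^2 + Bx + C = 0, where b-k = -7.234
A = 1+m^2 = 1.000676
B = 2(m(b-k) - h) = 2(-0.0260*(-7.234) + 10) = 20.376168
C = h^2 + (b-k)^2 - r^2 = 100 + 52.330756 - 49 = 103.330756
disc = B^2-4AC = 415.1882 - 413.6024 = 1.5858
disc > 0

2 intersection points


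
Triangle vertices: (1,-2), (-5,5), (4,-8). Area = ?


1*(5+ 8) = 13
-5*(-8+ 2) = 30
4*(-2-5) = -28
sum = 15
Area = |15|/2 = 7.5000

7.5000 sq units


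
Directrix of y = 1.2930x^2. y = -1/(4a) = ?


a = 1.2930
1/(4a) = 0.1933
directrix: y = -0.1933 = -0.1933

y = -0.1933


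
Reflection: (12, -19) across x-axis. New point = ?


Reflection rule for x-axis: (x, -y)
(12, -19) -> (12, 19)

(12, 19)


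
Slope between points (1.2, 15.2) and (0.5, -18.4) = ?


dy = -18.4 - 15.2 = -33.6
dx = 0.5 - 1.2 = -0.7
m = -33.6/(-0.7) = 48.0000

m = 48.0000


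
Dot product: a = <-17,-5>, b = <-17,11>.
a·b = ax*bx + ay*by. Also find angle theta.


a·b = -17*(-17) - 5*11 = 289 - 55 = 234
|a| = sqrt(289+25) = 17.7200
|b| = sqrt(289+121) = 20.2485
cos(theta) = 234/(sqrt(314)*sqrt(410)) = 234/sqrt(128740) = 0.652167
theta = arccos(234/sqrt(128740)) = 49.2948 degrees

a·b = 234, theta = 49.2948 deg


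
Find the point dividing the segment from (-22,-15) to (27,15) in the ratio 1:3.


Px = (1*27 + 3*(-22))/4 = -39/4 = -9.7500
Py = (1*15 + 3*(-15))/4 = -30/4 = -7.5000

P = (-9.7500, -7.5000)


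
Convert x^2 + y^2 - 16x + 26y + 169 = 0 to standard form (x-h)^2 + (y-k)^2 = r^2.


h = -D/2 = 16/2 = 8
k = -E/2 = -26/2 = -13
r^2 = h^2 + k^2 - F = 64 + 169 - 169 = 64
r = 8

Center (8, -13), radius = 8


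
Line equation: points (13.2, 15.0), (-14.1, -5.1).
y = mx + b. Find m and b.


m = (-20.1)/(-27.3) = 0.7363
b = y1 - m*x1 = 15.0 - (-20.1*13.2)/(-27.3) = 15.0 - 9.7187 = 5.2813

y = 0.7363x + 5.2813


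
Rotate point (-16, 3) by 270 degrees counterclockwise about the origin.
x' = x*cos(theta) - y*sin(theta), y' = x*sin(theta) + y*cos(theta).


cos(270) = 0, sin(270) = -1
x' = -16*0 - 3*(-1) = 3
y' = -16*(-1) + 3*0 = 16

(3, 16)


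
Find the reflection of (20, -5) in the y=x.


Reflection rule for y=x: (y, x)
(20, -5) -> (-5, 20)

(-5, 20)


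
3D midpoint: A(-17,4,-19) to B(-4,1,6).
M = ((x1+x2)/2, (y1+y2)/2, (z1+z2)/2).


Mx = (-17- 4)/2 = -10.5000
My = (4+1)/2 = 2.5000
Mz = (-19+6)/2 = -6.5000

M = (-10.5000, 2.5000, -6.5000)


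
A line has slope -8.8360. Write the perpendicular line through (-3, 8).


Perpendicular slope = -1/m1 = -1/(-8.8360) = 0.1132
b2 = y0 - m2*x0 = 8 - 3/(-8.8360) = 8 + 0.3395 = 8.3395

y = 0.1132x + 8.3395


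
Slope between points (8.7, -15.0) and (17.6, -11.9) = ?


dy = -11.9 + 15.0 = 3.1
dx = 17.6 - 8.7 = 8.9
m = 3.1/8.9 = 0.3483

m = 0.3483


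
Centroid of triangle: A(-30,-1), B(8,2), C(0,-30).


Gx = (-30+8+0)/3 = -22/3 = -7.3333
Gy = (-1+2- 30)/3 = -29/3 = -9.6667

G = (-7.3333, -9.6667)


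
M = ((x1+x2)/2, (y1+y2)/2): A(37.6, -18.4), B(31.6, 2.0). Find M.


Mx = (37.6 + 31.6)/2 = 69.2/2 = 34.6000
My = (-18.4 + 2.0)/2 = -16.4/2 = -8.2000

(34.6000, -8.2000)


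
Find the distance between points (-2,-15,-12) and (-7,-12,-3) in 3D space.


dx=-5, dy=3, dz=9
d = sqrt(25+9+81) = sqrt(115) = 10.7238

10.7238


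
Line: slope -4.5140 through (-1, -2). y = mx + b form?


y + 2 = -4.5140(x + 1)
y = -4.5140x - 2 + 4.5140*(-1)
y = -4.5140x - 6.5140

y = -4.5140x - 6.5140


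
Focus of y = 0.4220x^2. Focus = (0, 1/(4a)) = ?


a = 0.4220
4a = 1.6880
focus = (0, 1/1.6880) = (0, 0.5924)

Focus = (0, 0.5924)


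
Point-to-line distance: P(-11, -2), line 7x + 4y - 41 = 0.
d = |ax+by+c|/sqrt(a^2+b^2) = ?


|7*(-11) + 4*(-2) - 41| = |-126| = 126
sqrt(49 + 16) = sqrt(65) = 8.0623
d = 126/sqrt(65) = 15.6284

15.6284


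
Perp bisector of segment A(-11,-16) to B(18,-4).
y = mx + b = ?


Midpoint = (3.5, -10)
Slope of AB = dy/dx = 12/29 = 0.4138
Perp slope = -dx/dy = -29/12 = -2.4167
b = My - (perp slope)*Mx = -10 + (29*3.5)/12 = -10 + 8.4583 = -1.5417

y = -2.4167x - 1.5417


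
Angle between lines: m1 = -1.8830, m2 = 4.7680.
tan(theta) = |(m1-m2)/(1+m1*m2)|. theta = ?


m1-m2 = -6.651
1+m1*m2 = -7.978144
tan(theta) = |-6.651/(-7.978144)| = 0.833653
theta = arctan(|-6.651/(-7.978144)|) = 39.8164 degrees (acute angle)

39.8164 degrees


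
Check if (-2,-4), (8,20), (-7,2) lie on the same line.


-2*(20-2) + 8*(2+ 4) - 7*(-4-20)
= -36 + 48 + 168 = 180

No, not collinear (determinant = 180)


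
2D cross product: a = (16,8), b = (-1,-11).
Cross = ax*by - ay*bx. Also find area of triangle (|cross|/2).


cross = 16*(-11) - 8*(-1) = -176 + 8 = -168
Triangle area = |-168|/2 = 168/2 = 84.0000

cross = -168, triangle area = 84.0000


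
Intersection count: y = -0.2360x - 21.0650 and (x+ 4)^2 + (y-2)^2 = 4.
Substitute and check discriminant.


Substitute y = -0.2360x - 21.0650: (x+ 4)^2 + (-0.2360x- 21.0650-2)^2 = 4
Expand to Ax^2 + Bx + C = 0, where b-k = -23.065
A = 1+m^2 = 1.055696
B = 2(m(b-k) - h) = 2(-0.2360*(-23.065) + 4) = 18.88668
C = h^2 + (b-k)^2 - r^2 = 16 + 531.994225 - 4 = 543.994225
disc = B^2-4AC = 356.7067 - 2297.1701 = -1940.4634
disc < 0

0 intersection points


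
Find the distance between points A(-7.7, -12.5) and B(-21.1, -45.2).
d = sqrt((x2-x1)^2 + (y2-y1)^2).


dx = -21.1 + 7.7 = -13.4
dy = -45.2 + 12.5 = -32.7
d = sqrt(179.56 + 1069.29) = sqrt(1248.85) = 35.3391

35.3391


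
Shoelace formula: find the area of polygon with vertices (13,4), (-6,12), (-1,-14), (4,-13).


sum(xi*y_{i+1}) = 13*12 - 6*(-14) - 1*(-13) + 4*4 = 269
sum(yi*x_{i+1}) = 4*(-6) + 12*(-1) - 14*4 - 13*13 = -261
Area = |269 + 261|/2 = 530/2 = 265.0000

265.0000 sq units


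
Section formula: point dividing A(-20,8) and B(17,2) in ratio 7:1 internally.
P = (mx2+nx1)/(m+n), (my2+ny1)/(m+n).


Px = (7*17 + 1*(-20))/8 = 99/8 = 12.3750
Py = (7*2 + 1*8)/8 = 22/8 = 2.7500

P = (12.3750, 2.7500)


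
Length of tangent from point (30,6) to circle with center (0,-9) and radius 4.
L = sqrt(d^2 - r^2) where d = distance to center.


d = sqrt((30-0)^2 + (6+ 9)^2) = sqrt(900+225) = 33.5410
L = sqrt(1125.0000 - 16) = sqrt(1109.0000) = 33.3017

33.3017


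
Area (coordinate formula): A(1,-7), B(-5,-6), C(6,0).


1*(-6-0) = -6
-5*(0+ 7) = -35
6*(-7+ 6) = -6
sum = -47
Area = |-47|/2 = 23.5000

23.5000 sq units


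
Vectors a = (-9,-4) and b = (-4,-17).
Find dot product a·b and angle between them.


a·b = -9*(-4) - 4*(-17) = 36 + 68 = 104
|a| = sqrt(81+16) = 9.8489
|b| = sqrt(16+289) = 17.4642
cos(theta) = 104/(sqrt(97)*sqrt(305)) = 104/sqrt(29585) = 0.604641
theta = arccos(104/sqrt(29585)) = 52.7970 degrees

a·b = 104, theta = 52.7970 deg


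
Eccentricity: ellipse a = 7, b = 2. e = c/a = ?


c = sqrt(49-4) = sqrt(45) = 6.7082
e = c/a = sqrt(45)/7 = 0.9583

e = 0.9583


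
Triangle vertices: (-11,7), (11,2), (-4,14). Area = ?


-11*(2-14) = 132
11*(14-7) = 77
-4*(7-2) = -20
sum = 189
Area = |189|/2 = 94.5000

94.5000 sq units


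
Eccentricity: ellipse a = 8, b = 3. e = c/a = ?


c = sqrt(64-9) = sqrt(55) = 7.4162
e = c/a = sqrt(55)/8 = 0.9270

e = 0.9270


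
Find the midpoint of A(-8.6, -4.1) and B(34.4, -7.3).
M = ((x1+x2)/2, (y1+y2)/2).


Mx = (-8.6 + 34.4)/2 = 25.8/2 = 12.9000
My = (-4.1 - 7.3)/2 = -11.4/2 = -5.7000

(12.9000, -5.7000)


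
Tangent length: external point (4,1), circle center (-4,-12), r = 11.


d = sqrt((4+ 4)^2 + (1+ 12)^2) = sqrt(64+169) = 15.2643
L = sqrt(233.0000 - 121) = sqrt(112.0000) = 10.5830

10.5830


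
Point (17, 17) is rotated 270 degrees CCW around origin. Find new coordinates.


cos(270) = 0, sin(270) = -1
x' = 17*0 - 17*(-1) = 17
y' = 17*(-1) + 17*0 = -17

(17, -17)


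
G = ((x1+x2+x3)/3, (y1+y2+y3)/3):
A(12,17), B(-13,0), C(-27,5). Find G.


Gx = (12- 13- 27)/3 = -28/3 = -9.3333
Gy = (17+0+5)/3 = 22/3 = 7.3333

G = (-9.3333, 7.3333)


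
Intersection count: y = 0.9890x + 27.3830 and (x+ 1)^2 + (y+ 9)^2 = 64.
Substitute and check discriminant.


Substitute y = 0.9890x + 27.3830: (x+ 1)^2 + (0.9890x+27.3830+ 9)^2 = 64
Expand to Ax^2 + Bx + C = 0, where b-k = 36.383
A = 1+m^2 = 1.978121
B = 2(m(b-k) - h) = 2(0.9890*36.383 + 1) = 73.965574
C = h^2 + (b-k)^2 - r^2 = 1 + 1323.722689 - 64 = 1260.722689
disc = B^2-4AC = 5470.9061 - 9975.4481 = -4504.5420
disc < 0

0 intersection points


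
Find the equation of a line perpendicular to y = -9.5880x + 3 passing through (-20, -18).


Perpendicular slope = -1/m1 = -1/(-9.5880) = 0.1043
b2 = y0 - m2*x0 = -18 - 20/(-9.5880) = -18 + 2.0859 = -15.9141

y = 0.1043x - 15.9141


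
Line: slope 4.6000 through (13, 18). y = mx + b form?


y - 18 = 4.6000(x - 13)
y = 4.6000x + 18 - 4.6000*13
y = 4.6000x - 41.8000

y = 4.6000x - 41.8000


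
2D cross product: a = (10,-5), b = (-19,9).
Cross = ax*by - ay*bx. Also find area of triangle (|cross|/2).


cross = 10*9 + 5*(-19) = 90 - 95 = -5
Triangle area = |-5|/2 = 5/2 = 2.5000

cross = -5, triangle area = 2.5000


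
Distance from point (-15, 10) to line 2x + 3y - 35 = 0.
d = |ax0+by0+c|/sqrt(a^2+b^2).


|2*(-15) + 3*10 - 35| = |-35| = 35
sqrt(4 + 9) = sqrt(13) = 3.6056
d = 35/sqrt(13) = 9.7073

9.7073


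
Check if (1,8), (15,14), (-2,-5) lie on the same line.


1*(14+ 5) + 15*(-5-8) - 2*(8-14)
= 19 - 195 + 12 = -164

No, not collinear (determinant = -164)


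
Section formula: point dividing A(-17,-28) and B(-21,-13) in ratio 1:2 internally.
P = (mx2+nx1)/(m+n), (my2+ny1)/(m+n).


Px = (1*(-21) + 2*(-17))/3 = -55/3 = -18.3333
Py = (1*(-13) + 2*(-28))/3 = -69/3 = -23.0000

P = (-18.3333, -23.0000)


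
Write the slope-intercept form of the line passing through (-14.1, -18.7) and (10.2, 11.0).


m = (29.7)/(24.3) = 1.2222
b = y1 - m*x1 = -18.7 - (29.7*(-14.1))/(24.3) = -18.7 + 17.2333 = -1.4667

y = 1.2222x - 1.4667


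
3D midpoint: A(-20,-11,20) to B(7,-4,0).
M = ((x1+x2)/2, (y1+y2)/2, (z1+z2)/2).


Mx = (-20+7)/2 = -6.5000
My = (-11- 4)/2 = -7.5000
Mz = (20+0)/2 = 10.0000

M = (-6.5000, -7.5000, 10.0000)


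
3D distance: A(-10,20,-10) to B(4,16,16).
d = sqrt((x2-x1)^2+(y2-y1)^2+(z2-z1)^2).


dx=14, dy=-4, dz=26
d = sqrt(196+16+676) = sqrt(888) = 29.7993

29.7993


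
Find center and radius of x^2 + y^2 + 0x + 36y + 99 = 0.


h = -D/2 = 0/2 = 0
k = -E/2 = -36/2 = -18
r^2 = h^2 + k^2 - F = 0 + 324 - 99 = 225
r = 15

Center (0, -18), radius = 15


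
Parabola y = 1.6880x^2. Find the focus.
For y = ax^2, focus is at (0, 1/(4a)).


a = 1.6880
4a = 6.7520
focus = (0, 1/6.7520) = (0, 0.1481)

Focus = (0, 0.1481)


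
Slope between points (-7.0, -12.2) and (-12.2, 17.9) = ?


dy = 17.9 + 12.2 = 30.1
dx = -12.2 + 7.0 = -5.2
m = 30.1/(-5.2) = -5.7885

m = -5.7885


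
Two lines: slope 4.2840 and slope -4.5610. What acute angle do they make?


m1-m2 = 8.845
1+m1*m2 = -18.539324
tan(theta) = |8.845/(-18.539324)| = 0.477094
theta = arctan(|8.845/(-18.539324)|) = 25.5055 degrees (acute angle)

25.5055 degrees


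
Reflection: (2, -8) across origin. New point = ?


Reflection rule for origin: (-x, -y)
(2, -8) -> (-2, 8)

(-2, 8)


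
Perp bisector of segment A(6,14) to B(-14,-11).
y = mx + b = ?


Midpoint = (-4, 1.5)
Slope of AB = dy/dx = -25/(-20) = 1.2500
Perp slope = -dx/dy = -20/25 = -0.8000
b = My - (perp slope)*Mx = 1.5 + (-20*(-4))/(-25) = 1.5 - 3.2000 = -1.7000

y = -0.8000x - 1.7000


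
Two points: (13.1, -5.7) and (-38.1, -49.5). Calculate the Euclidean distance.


dx = -38.1 - 13.1 = -51.2
dy = -49.5 + 5.7 = -43.8
d = sqrt(2621.44 + 1918.44) = sqrt(4539.88) = 67.3786

67.3786


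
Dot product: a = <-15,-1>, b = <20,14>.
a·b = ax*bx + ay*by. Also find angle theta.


a·b = -15*20 - 1*14 = -300 - 14 = -314
|a| = sqrt(225+1) = 15.0333
|b| = sqrt(400+196) = 24.4131
cos(theta) = -314/(sqrt(226)*sqrt(596)) = -314/sqrt(134696) = -0.855564
theta = arccos(-314/sqrt(134696)) = 148.8221 degrees

a·b = -314, theta = 148.8221 deg


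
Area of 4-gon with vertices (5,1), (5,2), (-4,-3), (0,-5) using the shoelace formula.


sum(xi*y_{i+1}) = 5*2 + 5*(-3) - 4*(-5) + 0*1 = 15
sum(yi*x_{i+1}) = 1*5 + 2*(-4) - 3*0 - 5*5 = -28
Area = |15 + 28|/2 = 43/2 = 21.5000

21.5000 sq units


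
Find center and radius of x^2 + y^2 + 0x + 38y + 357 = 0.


h = -D/2 = 0/2 = 0
k = -E/2 = -38/2 = -19
r^2 = h^2 + k^2 - F = 0 + 361 - 357 = 4
r = 2

Center (0, -19), radius = 2


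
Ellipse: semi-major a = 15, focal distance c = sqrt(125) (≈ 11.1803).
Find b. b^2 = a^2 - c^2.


b^2 = 15^2 - (sqrt(125))^2 = 225 - 125 = 100
b = sqrt(100) = 10

b = 10


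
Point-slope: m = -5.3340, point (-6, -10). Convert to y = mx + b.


y + 10 = -5.3340(x + 6)
y = -5.3340x - 10 + 5.3340*(-6)
y = -5.3340x - 42.0040

y = -5.3340x - 42.0040


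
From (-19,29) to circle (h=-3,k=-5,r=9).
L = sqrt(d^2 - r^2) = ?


d = sqrt((-19+ 3)^2 + (29+ 5)^2) = sqrt(256+1156) = 37.5766
L = sqrt(1412.0000 - 81) = sqrt(1331.0000) = 36.4829

36.4829


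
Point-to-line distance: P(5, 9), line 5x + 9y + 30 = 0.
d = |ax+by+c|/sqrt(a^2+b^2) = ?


|5*5 + 9*9 + 30| = |136| = 136
sqrt(25 + 81) = sqrt(106) = 10.2956
d = 136/sqrt(106) = 13.2095

13.2095


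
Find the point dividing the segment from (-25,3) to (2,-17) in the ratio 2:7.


Px = (2*2 + 7*(-25))/9 = -171/9 = -19.0000
Py = (2*(-17) + 7*3)/9 = -13/9 = -1.4444

P = (-19.0000, -1.4444)


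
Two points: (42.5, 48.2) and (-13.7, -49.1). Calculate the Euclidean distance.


dx = -13.7 - 42.5 = -56.2
dy = -49.1 - 48.2 = -97.3
d = sqrt(3158.44 + 9467.29) = sqrt(12625.73) = 112.3643

112.3643


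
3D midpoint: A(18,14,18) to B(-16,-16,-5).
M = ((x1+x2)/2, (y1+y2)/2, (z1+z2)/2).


Mx = (18- 16)/2 = 1.0000
My = (14- 16)/2 = -1.0000
Mz = (18- 5)/2 = 6.5000

M = (1.0000, -1.0000, 6.5000)


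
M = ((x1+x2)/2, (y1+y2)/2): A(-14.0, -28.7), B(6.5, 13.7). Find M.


Mx = (-14.0 + 6.5)/2 = -7.5/2 = -3.7500
My = (-28.7 + 13.7)/2 = -15.0/2 = -7.5000

(-3.7500, -7.5000)


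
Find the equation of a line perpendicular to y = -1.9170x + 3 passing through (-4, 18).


Perpendicular slope = -1/m1 = -1/(-1.9170) = 0.5216
b2 = y0 - m2*x0 = 18 - 4/(-1.9170) = 18 + 2.0866 = 20.0866

y = 0.5216x + 20.0866


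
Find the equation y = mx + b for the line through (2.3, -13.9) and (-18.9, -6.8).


m = (7.1)/(-21.2) = -0.3349
b = y1 - m*x1 = -13.9 - (7.1*2.3)/(-21.2) = -13.9 + 0.7703 = -13.1297

y = -0.3349x - 13.1297


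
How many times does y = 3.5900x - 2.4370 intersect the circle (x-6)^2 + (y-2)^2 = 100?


Substitute y = 3.5900x - 2.4370: (x-6)^2 + (3.5900x- 2.4370-2)^2 = 100
Expand to Ax^2 + Bx + C = 0, where b-k = -4.437
A = 1+m^2 = 13.8881
B = 2(m(b-k) - h) = 2(3.5900*(-4.437) - 6) = -43.85766
C = h^2 + (b-k)^2 - r^2 = 36 + 19.686969 - 100 = -44.313031
disc = B^2-4AC = 1923.4943 + 2461.6952 = 4385.1895
disc > 0

2 intersection points


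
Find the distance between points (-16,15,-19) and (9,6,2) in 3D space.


dx=25, dy=-9, dz=21
d = sqrt(625+81+441) = sqrt(1147) = 33.8674

33.8674


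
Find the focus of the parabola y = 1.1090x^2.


a = 1.1090
4a = 4.4360
focus = (0, 1/4.4360) = (0, 0.2254)

Focus = (0, 0.2254)


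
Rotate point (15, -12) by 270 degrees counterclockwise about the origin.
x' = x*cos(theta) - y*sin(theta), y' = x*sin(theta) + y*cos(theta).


cos(270) = 0, sin(270) = -1
x' = 15*0 + 12*(-1) = -12
y' = 15*(-1) - 12*0 = -15

(-12, -15)


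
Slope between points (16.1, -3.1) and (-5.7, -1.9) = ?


dy = -1.9 + 3.1 = 1.2
dx = -5.7 - 16.1 = -21.8
m = 1.2/(-21.8) = -0.0550

m = -0.0550


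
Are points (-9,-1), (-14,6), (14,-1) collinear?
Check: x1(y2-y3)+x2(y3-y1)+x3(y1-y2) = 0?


-9*(6+ 1) - 14*(-1+ 1) + 14*(-1-6)
= -63 + 0 - 98 = -161

No, not collinear (determinant = -161)


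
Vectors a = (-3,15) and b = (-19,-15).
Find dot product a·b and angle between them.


a·b = -3*(-19) + 15*(-15) = 57 - 225 = -168
|a| = sqrt(9+225) = 15.2971
|b| = sqrt(361+225) = 24.2074
cos(theta) = -168/(sqrt(234)*sqrt(586)) = -168/sqrt(137124) = -0.453683
theta = arccos(-168/sqrt(137124)) = 116.9802 degrees

a·b = -168, theta = 116.9802 deg


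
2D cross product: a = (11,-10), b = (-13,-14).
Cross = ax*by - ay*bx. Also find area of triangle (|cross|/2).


cross = 11*(-14) + 10*(-13) = -154 - 130 = -284
Triangle area = |-284|/2 = 284/2 = 142.0000

cross = -284, triangle area = 142.0000


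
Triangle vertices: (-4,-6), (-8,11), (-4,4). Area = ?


-4*(11-4) = -28
-8*(4+ 6) = -80
-4*(-6-11) = 68
sum = -40
Area = |-40|/2 = 20.0000

20.0000 sq units


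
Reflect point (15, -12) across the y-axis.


Reflection rule for y-axis: (-x, y)
(15, -12) -> (-15, -12)

(-15, -12)


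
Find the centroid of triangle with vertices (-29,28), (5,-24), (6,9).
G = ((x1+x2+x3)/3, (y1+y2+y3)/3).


Gx = (-29+5+6)/3 = -18/3 = -6.0000
Gy = (28- 24+9)/3 = 13/3 = 4.3333

G = (-6.0000, 4.3333)


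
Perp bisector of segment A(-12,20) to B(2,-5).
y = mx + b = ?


Midpoint = (-5, 7.5)
Slope of AB = dy/dx = -25/14 = -1.7857
Perp slope = -dx/dy = 14/25 = 0.5600
b = My - (perp slope)*Mx = 7.5 + (14*(-5))/(-25) = 7.5 + 2.8000 = 10.3000

y = 0.5600x + 10.3000


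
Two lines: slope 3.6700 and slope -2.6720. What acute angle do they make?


m1-m2 = 6.342
1+m1*m2 = -8.80624
tan(theta) = |6.342/(-8.80624)| = 0.720171
theta = arctan(|6.342/(-8.80624)|) = 35.7603 degrees (acute angle)

35.7603 degrees


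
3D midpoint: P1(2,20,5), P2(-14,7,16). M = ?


Mx = (2- 14)/2 = -6.0000
My = (20+7)/2 = 13.5000
Mz = (5+16)/2 = 10.5000

M = (-6.0000, 13.5000, 10.5000)


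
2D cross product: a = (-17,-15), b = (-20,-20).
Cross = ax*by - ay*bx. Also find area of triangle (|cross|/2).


cross = -17*(-20) + 15*(-20) = 340 - 300 = 40
Triangle area = |40|/2 = 40/2 = 20.0000

cross = 40, triangle area = 20.0000


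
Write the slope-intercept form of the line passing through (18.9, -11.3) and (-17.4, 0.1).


m = (11.4)/(-36.3) = -0.3140
b = y1 - m*x1 = -11.3 - (11.4*18.9)/(-36.3) = -11.3 + 5.9355 = -5.3645

y = -0.3140x - 5.3645


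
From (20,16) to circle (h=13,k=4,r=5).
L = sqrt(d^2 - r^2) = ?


d = sqrt((20-13)^2 + (16-4)^2) = sqrt(49+144) = 13.8924
L = sqrt(193.0000 - 25) = sqrt(168.0000) = 12.9615

12.9615


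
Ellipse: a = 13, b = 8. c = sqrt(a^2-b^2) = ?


c^2 = 13^2 - 8^2 = 169 - 64 = 105
c = sqrt(105) = 10.2470

c = 10.2470


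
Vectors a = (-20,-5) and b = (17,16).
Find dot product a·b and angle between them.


a·b = -20*17 - 5*16 = -340 - 80 = -420
|a| = sqrt(400+25) = 20.6155
|b| = sqrt(289+256) = 23.3452
cos(theta) = -420/(sqrt(425)*sqrt(545)) = -420/sqrt(231625) = -0.872683
theta = arccos(-420/sqrt(231625)) = 150.7719 degrees

a·b = -420, theta = 150.7719 deg


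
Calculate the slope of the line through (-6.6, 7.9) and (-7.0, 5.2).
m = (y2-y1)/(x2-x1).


dy = 5.2 - 7.9 = -2.7
dx = -7.0 + 6.6 = -0.4
m = -2.7/(-0.4) = 6.7500

m = 6.7500


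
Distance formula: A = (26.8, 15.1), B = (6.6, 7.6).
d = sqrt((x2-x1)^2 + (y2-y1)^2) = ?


dx = 6.6 - 26.8 = -20.2
dy = 7.6 - 15.1 = -7.5
d = sqrt(408.04 + 56.25) = sqrt(464.29) = 21.5474

21.5474


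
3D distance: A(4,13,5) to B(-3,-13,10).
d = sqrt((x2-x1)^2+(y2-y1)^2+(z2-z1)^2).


dx=-7, dy=-26, dz=5
d = sqrt(49+676+25) = sqrt(750) = 27.3861

27.3861


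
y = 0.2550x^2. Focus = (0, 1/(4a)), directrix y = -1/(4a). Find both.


a = 0.2550
1/(4a) = 0.9804
Focus = (0, 0.9804)
Directrix: y = -0.9804

Focus = (0, 0.9804), Directrix: y = -0.9804


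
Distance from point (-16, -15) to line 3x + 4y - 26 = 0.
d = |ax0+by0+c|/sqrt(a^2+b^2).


|3*(-16) + 4*(-15) - 26| = |-134| = 134
sqrt(9 + 16) = sqrt(25) = 5.0000
d = 134/sqrt(25) = 26.8000

26.8000


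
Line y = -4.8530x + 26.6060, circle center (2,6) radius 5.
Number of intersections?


Substitute y = -4.8530x + 26.6060: (x-2)^2 + (-4.8530x+26.6060-6)^2 = 25
Expand to Ax^2 + Bx + C = 0, where b-k = 20.606
A = 1+m^2 = 24.551609
B = 2(m(b-k) - h) = 2(-4.8530*20.606 - 2) = -204.001836
C = h^2 + (b-k)^2 - r^2 = 4 + 424.607236 - 25 = 403.607236
disc = B^2-4AC = 41616.7491 - 39636.8282 = 1979.9209
disc > 0

2 intersection points


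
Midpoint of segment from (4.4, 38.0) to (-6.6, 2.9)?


Mx = (4.4 - 6.6)/2 = -2.2/2 = -1.1000
My = (38.0 + 2.9)/2 = 40.9/2 = 20.4500

(-1.1000, 20.4500)


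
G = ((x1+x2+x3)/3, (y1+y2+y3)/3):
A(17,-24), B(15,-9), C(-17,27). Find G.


Gx = (17+15- 17)/3 = 15/3 = 5.0000
Gy = (-24- 9+27)/3 = -6/3 = -2.0000

G = (5.0000, -2.0000)


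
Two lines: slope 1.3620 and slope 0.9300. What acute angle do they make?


m1-m2 = 0.432
1+m1*m2 = 2.26666
tan(theta) = |0.432/2.26666| = 0.190589
theta = arctan(|0.432/2.26666|) = 10.7905 degrees (acute angle)

10.7905 degrees


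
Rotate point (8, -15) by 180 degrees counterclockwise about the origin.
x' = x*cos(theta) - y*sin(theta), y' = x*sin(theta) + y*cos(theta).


cos(180) = -1, sin(180) = 0
x' = 8*(-1) + 15*0 = -8
y' = 8*0 - 15*(-1) = 15

(-8, 15)


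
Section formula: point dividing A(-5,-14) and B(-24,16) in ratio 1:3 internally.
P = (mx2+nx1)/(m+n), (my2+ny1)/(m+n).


Px = (1*(-24) + 3*(-5))/4 = -39/4 = -9.7500
Py = (1*16 + 3*(-14))/4 = -26/4 = -6.5000

P = (-9.7500, -6.5000)


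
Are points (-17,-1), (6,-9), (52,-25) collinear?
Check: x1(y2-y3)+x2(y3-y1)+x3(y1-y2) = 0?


-17*(-9+ 25) + 6*(-25+ 1) + 52*(-1+ 9)
= -272 - 144 + 416 = 0

Yes, collinear (determinant = 0)


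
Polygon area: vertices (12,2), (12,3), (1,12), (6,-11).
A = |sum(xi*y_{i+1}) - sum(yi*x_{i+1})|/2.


sum(xi*y_{i+1}) = 12*3 + 12*12 + 1*(-11) + 6*2 = 181
sum(yi*x_{i+1}) = 2*12 + 3*1 + 12*6 - 11*12 = -33
Area = |181 + 33|/2 = 214/2 = 107.0000

107.0000 sq units


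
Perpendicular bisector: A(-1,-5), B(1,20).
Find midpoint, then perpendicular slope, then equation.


Midpoint = (0, 7.5)
Slope of AB = dy/dx = 25/2 = 12.5000
Perp slope = -dx/dy = -2/25 = -0.0800
b = My - (perp slope)*Mx = 7.5 + (2*0)/25 = 7.5 + 0 = 7.5000

y = -0.0800x + 7.5000


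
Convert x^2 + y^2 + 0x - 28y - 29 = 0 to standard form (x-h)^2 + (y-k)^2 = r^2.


h = -D/2 = 0/2 = 0
k = -E/2 = 28/2 = 14
r^2 = h^2 + k^2 - F = 0 + 196 + 29 = 225
r = 15

Center (0, 14), radius = 15


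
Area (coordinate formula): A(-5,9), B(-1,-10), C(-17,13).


-5*(-10-13) = 115
-1*(13-9) = -4
-17*(9+ 10) = -323
sum = -212
Area = |-212|/2 = 106.0000

106.0000 sq units


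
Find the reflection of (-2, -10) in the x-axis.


Reflection rule for x-axis: (x, -y)
(-2, -10) -> (-2, 10)

(-2, 10)


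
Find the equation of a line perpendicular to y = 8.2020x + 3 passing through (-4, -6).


Perpendicular slope = -1/m1 = -1/8.2020 = -0.1219
b2 = y0 - m2*x0 = -6 - 4/8.2020 = -6 - 0.4877 = -6.4877

y = -0.1219x - 6.4877


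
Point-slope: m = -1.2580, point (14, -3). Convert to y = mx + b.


y + 3 = -1.2580(x - 14)
y = -1.2580x - 3 + 1.2580*14
y = -1.2580x + 14.6120

y = -1.2580x + 14.6120


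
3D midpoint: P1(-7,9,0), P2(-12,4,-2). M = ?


Mx = (-7- 12)/2 = -9.5000
My = (9+4)/2 = 6.5000
Mz = (0- 2)/2 = -1.0000

M = (-9.5000, 6.5000, -1.0000)


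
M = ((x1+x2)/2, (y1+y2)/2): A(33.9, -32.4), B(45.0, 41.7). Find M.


Mx = (33.9 + 45.0)/2 = 78.9/2 = 39.4500
My = (-32.4 + 41.7)/2 = 9.3/2 = 4.6500

(39.4500, 4.6500)


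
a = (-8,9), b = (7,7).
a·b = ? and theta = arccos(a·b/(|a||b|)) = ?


a·b = -8*7 + 9*7 = -56 + 63 = 7
|a| = sqrt(64+81) = 12.0416
|b| = sqrt(49+49) = 9.8995
cos(theta) = 7/(sqrt(145)*sqrt(98)) = 7/sqrt(14210) = 0.058722
theta = arccos(7/sqrt(14210)) = 86.6335 degrees

a·b = 7, theta = 86.6335 deg


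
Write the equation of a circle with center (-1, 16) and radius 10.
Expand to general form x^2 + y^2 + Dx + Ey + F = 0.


(x+ 1)^2 + (y-16)^2 = 10^2
D = -2h = 2, E = -2k = -32
F = h^2+k^2-r^2 = 1+256-100 = 157

x^2 + y^2 + 2x - 32y + 157 = 0


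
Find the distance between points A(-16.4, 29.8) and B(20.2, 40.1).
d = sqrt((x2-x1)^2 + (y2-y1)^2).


dx = 20.2 + 16.4 = 36.6
dy = 40.1 - 29.8 = 10.3
d = sqrt(1339.56 + 106.09) = sqrt(1445.65) = 38.0217

38.0217


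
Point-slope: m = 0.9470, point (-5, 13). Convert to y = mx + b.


y - 13 = 0.9470(x + 5)
y = 0.9470x + 13 - 0.9470*(-5)
y = 0.9470x + 17.7350

y = 0.9470x + 17.7350


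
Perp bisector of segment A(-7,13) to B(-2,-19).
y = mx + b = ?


Midpoint = (-4.5, -3)
Slope of AB = dy/dx = -32/5 = -6.4000
Perp slope = -dx/dy = 5/32 = 0.1562
b = My - (perp slope)*Mx = -3 + (5*(-4.5))/(-32) = -3 + 0.7031 = -2.2969

y = 0.1562x - 2.2969


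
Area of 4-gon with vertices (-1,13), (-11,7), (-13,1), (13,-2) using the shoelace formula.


sum(xi*y_{i+1}) = -1*7 - 11*1 - 13*(-2) + 13*13 = 177
sum(yi*x_{i+1}) = 13*(-11) + 7*(-13) + 1*13 - 2*(-1) = -219
Area = |177 + 219|/2 = 396/2 = 198.0000

198.0000 sq units


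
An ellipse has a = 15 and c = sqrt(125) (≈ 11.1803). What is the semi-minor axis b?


b^2 = 15^2 - (sqrt(125))^2 = 225 - 125 = 100
b = sqrt(100) = 10

b = 10


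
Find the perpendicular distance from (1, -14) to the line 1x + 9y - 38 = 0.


|1*1 + 9*(-14) - 38| = |-163| = 163
sqrt(1 + 81) = sqrt(82) = 9.0554
d = 163/sqrt(82) = 18.0003

18.0003


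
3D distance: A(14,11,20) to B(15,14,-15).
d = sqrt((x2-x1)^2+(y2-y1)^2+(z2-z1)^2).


dx=1, dy=3, dz=-35
d = sqrt(1+9+1225) = sqrt(1235) = 35.1426

35.1426


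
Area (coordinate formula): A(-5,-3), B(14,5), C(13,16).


-5*(5-16) = 55
14*(16+ 3) = 266
13*(-3-5) = -104
sum = 217
Area = |217|/2 = 108.5000

108.5000 sq units


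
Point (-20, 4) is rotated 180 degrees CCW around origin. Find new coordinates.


cos(180) = -1, sin(180) = 0
x' = -20*(-1) - 4*0 = 20
y' = -20*0 + 4*(-1) = -4

(20, -4)


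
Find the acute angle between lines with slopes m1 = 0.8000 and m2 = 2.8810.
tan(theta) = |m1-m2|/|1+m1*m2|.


m1-m2 = -2.081
1+m1*m2 = 3.3048
tan(theta) = |-2.081/3.3048| = 0.629690
theta = arctan(|-2.081/3.3048|) = 32.1982 degrees (acute angle)

32.1982 degrees


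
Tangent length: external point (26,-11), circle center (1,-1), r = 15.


d = sqrt((26-1)^2 + (-11+ 1)^2) = sqrt(625+100) = 26.9258
L = sqrt(725.0000 - 225) = sqrt(500.0000) = 22.3607

22.3607


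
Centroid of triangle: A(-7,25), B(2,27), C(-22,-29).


Gx = (-7+2- 22)/3 = -27/3 = -9.0000
Gy = (25+27- 29)/3 = 23/3 = 7.6667

G = (-9.0000, 7.6667)


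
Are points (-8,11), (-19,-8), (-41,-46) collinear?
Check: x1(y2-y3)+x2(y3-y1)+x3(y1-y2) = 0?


-8*(-8+ 46) - 19*(-46-11) - 41*(11+ 8)
= -304 + 1083 - 779 = 0

Yes, collinear (determinant = 0)


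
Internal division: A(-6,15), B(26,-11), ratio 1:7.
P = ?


Px = (1*26 + 7*(-6))/8 = -16/8 = -2.0000
Py = (1*(-11) + 7*15)/8 = 94/8 = 11.7500

P = (-2.0000, 11.7500)


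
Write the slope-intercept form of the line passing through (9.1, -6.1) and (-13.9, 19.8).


m = (25.9)/(-23.0) = -1.1261
b = y1 - m*x1 = -6.1 - (25.9*9.1)/(-23.0) = -6.1 + 10.2474 = 4.1474

y = -1.1261x + 4.1474


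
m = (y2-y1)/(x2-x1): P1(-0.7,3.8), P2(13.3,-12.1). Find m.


dy = -12.1 - 3.8 = -15.9
dx = 13.3 + 0.7 = 14.0
m = -15.9/14.0 = -1.1357

m = -1.1357


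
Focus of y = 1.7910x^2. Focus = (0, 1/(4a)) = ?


a = 1.7910
4a = 7.1640
focus = (0, 1/7.1640) = (0, 0.1396)

Focus = (0, 0.1396)


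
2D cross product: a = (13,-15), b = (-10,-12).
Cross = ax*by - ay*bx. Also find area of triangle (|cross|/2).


cross = 13*(-12) + 15*(-10) = -156 - 150 = -306
Triangle area = |-306|/2 = 306/2 = 153.0000

cross = -306, triangle area = 153.0000


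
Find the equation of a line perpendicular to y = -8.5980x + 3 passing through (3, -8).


Perpendicular slope = -1/m1 = -1/(-8.5980) = 0.1163
b2 = y0 - m2*x0 = -8 + 3/(-8.5980) = -8 - 0.3489 = -8.3489

y = 0.1163x - 8.3489


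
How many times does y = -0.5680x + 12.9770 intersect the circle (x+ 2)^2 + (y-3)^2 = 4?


Substitute y = -0.5680x + 12.9770: (x+ 2)^2 + (-0.5680x+12.9770-3)^2 = 4
Expand to Ax^2 + Bx + C = 0, where b-k = 9.977
A = 1+m^2 = 1.322624
B = 2(m(b-k) - h) = 2(-0.5680*9.977 + 2) = -7.333872
C = h^2 + (b-k)^2 - r^2 = 4 + 99.540529 - 4 = 99.540529
disc = B^2-4AC = 53.7857 - 526.6188 = -472.8331
disc < 0

0 intersection points


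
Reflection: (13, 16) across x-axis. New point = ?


Reflection rule for x-axis: (x, -y)
(13, 16) -> (13, -16)

(13, -16)


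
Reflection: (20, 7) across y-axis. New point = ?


Reflection rule for y-axis: (-x, y)
(20, 7) -> (-20, 7)

(-20, 7)


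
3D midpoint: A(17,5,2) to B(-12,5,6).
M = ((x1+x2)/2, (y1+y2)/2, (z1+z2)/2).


Mx = (17- 12)/2 = 2.5000
My = (5+5)/2 = 5.0000
Mz = (2+6)/2 = 4.0000

M = (2.5000, 5.0000, 4.0000)


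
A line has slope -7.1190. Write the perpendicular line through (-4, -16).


Perpendicular slope = -1/m1 = -1/(-7.1190) = 0.1405
b2 = y0 - m2*x0 = -16 - 4/(-7.1190) = -16 + 0.5619 = -15.4381

y = 0.1405x - 15.4381


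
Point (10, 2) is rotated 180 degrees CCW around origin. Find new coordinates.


cos(180) = -1, sin(180) = 0
x' = 10*(-1) - 2*0 = -10
y' = 10*0 + 2*(-1) = -2

(-10, -2)


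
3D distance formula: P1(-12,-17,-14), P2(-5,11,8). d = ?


dx=7, dy=28, dz=22
d = sqrt(49+784+484) = sqrt(1317) = 36.2905

36.2905


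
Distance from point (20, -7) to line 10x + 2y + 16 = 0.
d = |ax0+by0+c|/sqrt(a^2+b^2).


|10*20 + 2*(-7) + 16| = |202| = 202
sqrt(100 + 4) = sqrt(104) = 10.1980
d = 202/sqrt(104) = 19.8077

19.8077


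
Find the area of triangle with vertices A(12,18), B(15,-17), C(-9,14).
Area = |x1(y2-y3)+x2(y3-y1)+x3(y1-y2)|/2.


12*(-17-14) = -372
15*(14-18) = -60
-9*(18+ 17) = -315
sum = -747
Area = |-747|/2 = 373.5000

373.5000 sq units


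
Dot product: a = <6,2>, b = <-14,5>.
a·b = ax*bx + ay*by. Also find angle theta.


a·b = 6*(-14) + 2*5 = -84 + 10 = -74
|a| = sqrt(36+4) = 6.3246
|b| = sqrt(196+25) = 14.8661
cos(theta) = -74/(sqrt(40)*sqrt(221)) = -74/sqrt(8840) = -0.787056
theta = arccos(-74/sqrt(8840)) = 141.9112 degrees

a·b = -74, theta = 141.9112 deg


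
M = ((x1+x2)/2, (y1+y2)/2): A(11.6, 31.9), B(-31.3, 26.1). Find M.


Mx = (11.6 - 31.3)/2 = -19.7/2 = -9.8500
My = (31.9 + 26.1)/2 = 58.0/2 = 29.0000

(-9.8500, 29.0000)


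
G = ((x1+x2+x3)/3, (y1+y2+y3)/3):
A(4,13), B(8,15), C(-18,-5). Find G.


Gx = (4+8- 18)/3 = -6/3 = -2.0000
Gy = (13+15- 5)/3 = 23/3 = 7.6667

G = (-2.0000, 7.6667)


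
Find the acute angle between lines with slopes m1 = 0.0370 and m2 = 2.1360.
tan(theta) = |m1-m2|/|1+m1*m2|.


m1-m2 = -2.099
1+m1*m2 = 1.079032
tan(theta) = |-2.099/1.079032| = 1.945262
theta = arctan(|-2.099/1.079032|) = 62.7937 degrees (acute angle)

62.7937 degrees


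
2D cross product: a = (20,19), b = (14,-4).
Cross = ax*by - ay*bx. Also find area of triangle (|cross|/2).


cross = 20*(-4) - 19*14 = -80 - 266 = -346
Triangle area = |-346|/2 = 346/2 = 173.0000

cross = -346, triangle area = 173.0000


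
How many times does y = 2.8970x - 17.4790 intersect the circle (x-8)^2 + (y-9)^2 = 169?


Substitute y = 2.8970x - 17.4790: (x-8)^2 + (2.8970x- 17.4790-9)^2 = 169
Expand to Ax^2 + Bx + C = 0, where b-k = -26.479
A = 1+m^2 = 9.392609
B = 2(m(b-k) - h) = 2(2.8970*(-26.479) - 8) = -169.419326
C = h^2 + (b-k)^2 - r^2 = 64 + 701.137441 - 169 = 596.137441
disc = B^2-4AC = 28702.9080 - 22397.1436 = 6305.7644
disc > 0

2 intersection points


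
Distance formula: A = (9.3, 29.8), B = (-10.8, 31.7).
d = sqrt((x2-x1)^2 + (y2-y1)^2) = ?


dx = -10.8 - 9.3 = -20.1
dy = 31.7 - 29.8 = 1.9
d = sqrt(404.01 + 3.61) = sqrt(407.62) = 20.1896

20.1896


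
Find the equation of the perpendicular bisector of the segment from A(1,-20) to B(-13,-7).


Midpoint = (-6, -13.5)
Slope of AB = dy/dx = 13/(-14) = -0.9286
Perp slope = -dx/dy = 14/13 = 1.0769
b = My - (perp slope)*Mx = -13.5 + (-14*(-6))/13 = -13.5 + 6.4615 = -7.0385

y = 1.0769x - 7.0385


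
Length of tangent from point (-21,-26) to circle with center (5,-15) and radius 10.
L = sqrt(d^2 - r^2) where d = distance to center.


d = sqrt((-21-5)^2 + (-26+ 15)^2) = sqrt(676+121) = 28.2312
L = sqrt(797.0000 - 100) = sqrt(697.0000) = 26.4008

26.4008


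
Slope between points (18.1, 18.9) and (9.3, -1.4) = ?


dy = -1.4 - 18.9 = -20.3
dx = 9.3 - 18.1 = -8.8
m = -20.3/(-8.8) = 2.3068

m = 2.3068


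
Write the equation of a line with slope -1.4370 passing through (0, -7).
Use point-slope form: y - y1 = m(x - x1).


y + 7 = -1.4370(x - 0)
y = -1.4370x - 7 + 1.4370*0
y = -1.4370x - 7.0000

y = -1.4370x - 7.0000


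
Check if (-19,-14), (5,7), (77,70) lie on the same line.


-19*(7-70) + 5*(70+ 14) + 77*(-14-7)
= 1197 + 420 - 1617 = 0

Yes, collinear (determinant = 0)


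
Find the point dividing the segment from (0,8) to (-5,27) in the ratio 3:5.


Px = (3*(-5) + 5*0)/8 = -15/8 = -1.8750
Py = (3*27 + 5*8)/8 = 121/8 = 15.1250

P = (-1.8750, 15.1250)


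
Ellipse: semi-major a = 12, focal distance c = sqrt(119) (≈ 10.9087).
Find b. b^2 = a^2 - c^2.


b^2 = 12^2 - (sqrt(119))^2 = 144 - 119 = 25
b = sqrt(25) = 5

b = 5


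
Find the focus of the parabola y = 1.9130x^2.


a = 1.9130
4a = 7.6520
focus = (0, 1/7.6520) = (0, 0.1307)

Focus = (0, 0.1307)


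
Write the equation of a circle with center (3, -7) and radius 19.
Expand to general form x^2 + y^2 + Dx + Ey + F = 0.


(x-3)^2 + (y+ 7)^2 = 19^2
D = -2h = -6, E = -2k = 14
F = h^2+k^2-r^2 = 9+49-361 = -303

x^2 + y^2 - 6x + 14y - 303 = 0


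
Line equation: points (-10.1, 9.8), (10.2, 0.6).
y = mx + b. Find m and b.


m = (-9.2)/(20.3) = -0.4532
b = y1 - m*x1 = 9.8 - (-9.2*(-10.1))/(20.3) = 9.8 - 4.5773 = 5.2227

y = -0.4532x + 5.2227


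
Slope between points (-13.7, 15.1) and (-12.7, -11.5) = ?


dy = -11.5 - 15.1 = -26.6
dx = -12.7 + 13.7 = 1.0
m = -26.6/1.0 = -26.6000

m = -26.6000


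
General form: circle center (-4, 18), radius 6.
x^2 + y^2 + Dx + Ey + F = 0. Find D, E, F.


(x+ 4)^2 + (y-18)^2 = 6^2
D = -2h = 8, E = -2k = -36
F = h^2+k^2-r^2 = 16+324-36 = 304

D = 8, E = -36, F = 304


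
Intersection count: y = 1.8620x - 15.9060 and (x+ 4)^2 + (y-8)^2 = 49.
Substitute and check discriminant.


Substitute y = 1.8620x - 15.9060: (x+ 4)^2 + (1.8620x- 15.9060-8)^2 = 49
Expand to Ax^2 + Bx + C = 0, where b-k = -23.906
A = 1+m^2 = 4.467044
B = 2(m(b-k) - h) = 2(1.8620*(-23.906) + 4) = -81.025944
C = h^2 + (b-k)^2 - r^2 = 16 + 571.496836 - 49 = 538.496836
disc = B^2-4AC = 6565.2036 - 9621.9562 = -3056.7526
disc < 0

0 intersection points


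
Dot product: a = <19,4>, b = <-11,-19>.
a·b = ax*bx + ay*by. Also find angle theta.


a·b = 19*(-11) + 4*(-19) = -209 - 76 = -285
|a| = sqrt(361+16) = 19.4165
|b| = sqrt(121+361) = 21.9545
cos(theta) = -285/(sqrt(377)*sqrt(482)) = -285/sqrt(181714) = -0.668576
theta = arccos(-285/sqrt(181714)) = 131.9572 degrees

a·b = -285, theta = 131.9572 deg


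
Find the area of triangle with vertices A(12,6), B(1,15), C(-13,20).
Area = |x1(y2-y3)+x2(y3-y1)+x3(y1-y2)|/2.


12*(15-20) = -60
1*(20-6) = 14
-13*(6-15) = 117
sum = 71
Area = |71|/2 = 35.5000

35.5000 sq units


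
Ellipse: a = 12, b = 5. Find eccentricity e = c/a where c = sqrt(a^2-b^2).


c = sqrt(144-25) = sqrt(119) = 10.9087
e = c/a = sqrt(119)/12 = 0.9091

e = 0.9091


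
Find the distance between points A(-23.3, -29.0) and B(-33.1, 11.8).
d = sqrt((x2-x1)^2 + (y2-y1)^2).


dx = -33.1 + 23.3 = -9.8
dy = 11.8 + 29.0 = 40.8
d = sqrt(96.04 + 1664.64) = sqrt(1760.68) = 41.9605

41.9605


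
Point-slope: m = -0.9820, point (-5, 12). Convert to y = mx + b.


y - 12 = -0.9820(x + 5)
y = -0.9820x + 12 + 0.9820*(-5)
y = -0.9820x + 7.0900

y = -0.9820x + 7.0900


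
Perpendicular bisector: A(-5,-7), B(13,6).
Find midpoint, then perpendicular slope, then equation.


Midpoint = (4, -0.5)
Slope of AB = dy/dx = 13/18 = 0.7222
Perp slope = -dx/dy = -18/13 = -1.3846
b = My - (perp slope)*Mx = -0.5 + (18*4)/13 = -0.5 + 5.5385 = 5.0385

y = -1.3846x + 5.0385


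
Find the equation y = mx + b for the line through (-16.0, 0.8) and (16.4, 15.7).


m = (14.9)/(32.4) = 0.4599
b = y1 - m*x1 = 0.8 - (14.9*(-16.0))/(32.4) = 0.8 + 7.3580 = 8.1580

y = 0.4599x + 8.1580


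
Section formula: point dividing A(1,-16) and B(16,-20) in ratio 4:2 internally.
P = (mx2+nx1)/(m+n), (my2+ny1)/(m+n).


Px = (4*16 + 2*1)/6 = 66/6 = 11.0000
Py = (4*(-20) + 2*(-16))/6 = -112/6 = -18.6667

P = (11.0000, -18.6667)


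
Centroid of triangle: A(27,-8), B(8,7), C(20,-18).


Gx = (27+8+20)/3 = 55/3 = 18.3333
Gy = (-8+7- 18)/3 = -19/3 = -6.3333

G = (18.3333, -6.3333)


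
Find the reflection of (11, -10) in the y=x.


Reflection rule for y=x: (y, x)
(11, -10) -> (-10, 11)

(-10, 11)


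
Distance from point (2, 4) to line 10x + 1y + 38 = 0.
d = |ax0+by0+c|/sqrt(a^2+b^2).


|10*2 + 1*4 + 38| = |62| = 62
sqrt(100 + 1) = sqrt(101) = 10.0499
d = 62/sqrt(101) = 6.1692

6.1692


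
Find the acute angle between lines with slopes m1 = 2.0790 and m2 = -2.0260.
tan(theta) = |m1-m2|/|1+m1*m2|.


m1-m2 = 4.105
1+m1*m2 = -3.212054
tan(theta) = |4.105/(-3.212054)| = 1.277998
theta = arctan(|4.105/(-3.212054)|) = 51.9578 degrees (acute angle)

51.9578 degrees


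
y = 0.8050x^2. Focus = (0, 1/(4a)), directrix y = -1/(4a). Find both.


a = 0.8050
1/(4a) = 0.3106
Focus = (0, 0.3106)
Directrix: y = -0.3106

Focus = (0, 0.3106), Directrix: y = -0.3106


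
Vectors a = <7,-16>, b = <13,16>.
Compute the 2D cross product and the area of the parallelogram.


cross = 7*16 + 16*13 = 112 + 208 = 320
Parallelogram area = |320| = 320

cross = 320, parallelogram area = 320


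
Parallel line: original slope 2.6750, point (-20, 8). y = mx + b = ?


Parallel lines have equal slopes.
m2 = 2.6750
b2 = 8 - 2.6750*(-20) = 61.5000

y = 2.6750x + 61.5000


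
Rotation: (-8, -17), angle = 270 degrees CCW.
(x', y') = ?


cos(270) = 0, sin(270) = -1
x' = -8*0 + 17*(-1) = -17
y' = -8*(-1) - 17*0 = 8

(-17, 8)


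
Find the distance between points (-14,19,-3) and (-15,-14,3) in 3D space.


dx=-1, dy=-33, dz=6
d = sqrt(1+1089+36) = sqrt(1126) = 33.5559

33.5559


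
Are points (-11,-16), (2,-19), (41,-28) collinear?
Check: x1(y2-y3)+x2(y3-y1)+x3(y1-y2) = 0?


-11*(-19+ 28) + 2*(-28+ 16) + 41*(-16+ 19)
= -99 - 24 + 123 = 0

Yes, collinear (determinant = 0)


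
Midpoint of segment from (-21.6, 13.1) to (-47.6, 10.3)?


Mx = (-21.6 - 47.6)/2 = -69.2/2 = -34.6000
My = (13.1 + 10.3)/2 = 23.4/2 = 11.7000

(-34.6000, 11.7000)


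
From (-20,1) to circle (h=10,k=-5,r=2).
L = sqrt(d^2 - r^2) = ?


d = sqrt((-20-10)^2 + (1+ 5)^2) = sqrt(900+36) = 30.5941
L = sqrt(936.0000 - 4) = sqrt(932.0000) = 30.5287

30.5287


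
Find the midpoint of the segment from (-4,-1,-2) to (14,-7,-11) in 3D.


Mx = (-4+14)/2 = 5.0000
My = (-1- 7)/2 = -4.0000
Mz = (-2- 11)/2 = -6.5000

M = (5.0000, -4.0000, -6.5000)
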